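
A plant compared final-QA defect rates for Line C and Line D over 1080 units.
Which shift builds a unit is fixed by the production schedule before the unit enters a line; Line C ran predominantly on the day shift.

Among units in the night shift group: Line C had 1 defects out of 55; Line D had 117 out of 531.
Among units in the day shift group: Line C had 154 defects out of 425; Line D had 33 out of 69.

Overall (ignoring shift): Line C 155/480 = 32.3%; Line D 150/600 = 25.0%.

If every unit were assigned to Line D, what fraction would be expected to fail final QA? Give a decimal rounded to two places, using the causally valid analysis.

0.34

The stratified and pooled comparisons disagree (Line C wins within each shift; Line D wins overall), so the answer turns on the causal role of shift.
The imbalance in shift arose from how units were allocated, not from anything the line did; and shift independently affects the outcome. The pooled gap is confounded — condition on shift.
Standardising Line D to the population shift mix: 0.543·117/531 + 0.457·33/69 = 0.338.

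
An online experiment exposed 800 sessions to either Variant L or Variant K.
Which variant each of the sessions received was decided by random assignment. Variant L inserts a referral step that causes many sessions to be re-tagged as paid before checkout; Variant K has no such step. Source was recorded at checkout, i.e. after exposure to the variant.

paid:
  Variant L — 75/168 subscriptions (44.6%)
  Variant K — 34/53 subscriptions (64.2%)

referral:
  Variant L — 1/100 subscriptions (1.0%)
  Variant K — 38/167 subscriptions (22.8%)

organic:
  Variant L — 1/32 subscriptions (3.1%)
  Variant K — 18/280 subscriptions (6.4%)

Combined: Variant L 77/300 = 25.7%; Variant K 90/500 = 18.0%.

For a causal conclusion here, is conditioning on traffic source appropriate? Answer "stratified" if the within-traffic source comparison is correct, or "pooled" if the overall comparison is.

The stratified and pooled comparisons disagree (Variant K wins within each traffic source; Variant L wins overall), so the answer turns on the causal role of traffic source.
Traffic source is recorded after the variant and is itself shifted by it — it sits on the causal path from variant to outcome. Conditioning on a mediator would strip out part of the effect we want; the pooled comparison gives the total causal effect.
Pooled: Variant L 25.7% vs Variant K 18.0%; Variant L is higher overall.

pooled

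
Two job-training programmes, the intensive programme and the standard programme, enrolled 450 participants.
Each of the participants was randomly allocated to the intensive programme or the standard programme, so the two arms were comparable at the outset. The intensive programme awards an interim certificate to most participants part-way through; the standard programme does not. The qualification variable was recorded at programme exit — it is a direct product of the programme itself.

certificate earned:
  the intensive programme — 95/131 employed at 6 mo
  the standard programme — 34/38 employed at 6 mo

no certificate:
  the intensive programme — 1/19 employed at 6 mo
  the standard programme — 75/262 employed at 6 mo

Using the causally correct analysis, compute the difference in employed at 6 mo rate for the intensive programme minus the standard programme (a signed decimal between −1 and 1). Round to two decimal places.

Qualification attained during the programme lies on the pathway programme → qualification attained during the programme → outcome, so adjusting for it blocks the indirect effect. For the total causal effect of programme, use the unadjusted pooled rates.
The causal difference is the pooled difference: 0.640 − 0.363 = +0.277.

+0.28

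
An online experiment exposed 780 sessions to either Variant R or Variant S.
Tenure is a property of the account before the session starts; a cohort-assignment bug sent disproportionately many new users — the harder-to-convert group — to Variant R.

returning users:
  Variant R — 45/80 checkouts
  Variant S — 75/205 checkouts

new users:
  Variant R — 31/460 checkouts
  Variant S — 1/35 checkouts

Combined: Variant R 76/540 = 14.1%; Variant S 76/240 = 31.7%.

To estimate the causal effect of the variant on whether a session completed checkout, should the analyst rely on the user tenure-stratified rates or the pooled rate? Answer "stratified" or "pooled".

The user tenure-specific comparison favours Variant R throughout, but the pooled figures favour Variant S. The question is whether to condition on user tenure.
User tenure satisfies the back-door criterion: it is not a descendant of the variant, and it blocks the spurious path from variant to outcome. Adjusting for it (i.e., using the within-user tenure rates) gives the causal effect.
Within each level — returning users: 56.2% vs 36.6%; new users: 6.7% vs 2.9% — Variant R is higher every time.

stratified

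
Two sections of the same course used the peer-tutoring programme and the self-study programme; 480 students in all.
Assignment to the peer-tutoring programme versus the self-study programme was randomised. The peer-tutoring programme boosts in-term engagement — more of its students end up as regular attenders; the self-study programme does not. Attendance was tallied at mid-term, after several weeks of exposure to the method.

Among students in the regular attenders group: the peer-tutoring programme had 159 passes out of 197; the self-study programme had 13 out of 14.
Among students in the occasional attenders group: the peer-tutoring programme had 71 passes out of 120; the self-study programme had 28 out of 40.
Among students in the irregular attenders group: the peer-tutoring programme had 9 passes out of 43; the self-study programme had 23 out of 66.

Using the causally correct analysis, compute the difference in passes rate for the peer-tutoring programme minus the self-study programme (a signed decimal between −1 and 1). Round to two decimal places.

Because the teaching method influences mid-term attendance, mid-term attendance is a post-treatment mediator, not a confounder. Stratifying on it would bias the estimate; the causal effect is the crude pooled difference.
The causal difference is the pooled difference: 0.664 − 0.533 = +0.131.

+0.13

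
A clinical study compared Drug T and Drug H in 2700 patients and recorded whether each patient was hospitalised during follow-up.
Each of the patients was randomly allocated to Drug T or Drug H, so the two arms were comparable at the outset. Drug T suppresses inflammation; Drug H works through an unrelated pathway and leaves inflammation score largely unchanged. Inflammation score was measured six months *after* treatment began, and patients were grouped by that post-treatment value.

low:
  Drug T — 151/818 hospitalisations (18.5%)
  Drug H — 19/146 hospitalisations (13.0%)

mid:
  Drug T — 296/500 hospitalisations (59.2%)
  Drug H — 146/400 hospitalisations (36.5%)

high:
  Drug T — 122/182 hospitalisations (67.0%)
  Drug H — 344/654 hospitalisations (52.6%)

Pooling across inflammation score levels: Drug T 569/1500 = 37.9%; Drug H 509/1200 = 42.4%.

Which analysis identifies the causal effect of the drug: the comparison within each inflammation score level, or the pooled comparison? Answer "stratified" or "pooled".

The inflammation score-specific comparison favours Drug H throughout, but the pooled figures favour Drug T. The question is whether to condition on inflammation score.
Inflammation score is downstream of the drug. One should not condition on a consequence of treatment, so the overall rates are the right comparison.
Pooled: Drug T 37.9% vs Drug H 42.4%; Drug T is lower overall.

pooled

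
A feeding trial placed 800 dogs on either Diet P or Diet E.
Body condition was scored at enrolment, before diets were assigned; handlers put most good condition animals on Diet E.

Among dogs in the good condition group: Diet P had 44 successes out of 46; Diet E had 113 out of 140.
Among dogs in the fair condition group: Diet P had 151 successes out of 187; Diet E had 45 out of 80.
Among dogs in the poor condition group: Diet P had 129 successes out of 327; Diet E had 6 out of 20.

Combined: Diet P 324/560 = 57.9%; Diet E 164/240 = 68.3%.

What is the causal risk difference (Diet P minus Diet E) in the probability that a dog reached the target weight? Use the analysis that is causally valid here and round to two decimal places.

Diet P is higher inside every starting body condition stratum but Diet E is higher in aggregate. Whether to stratify depends on how starting body condition relates to the diet.
Since starting body condition is a pre-existing factor (not a product of the diet) and it affects the outcome on its own, it is a confounder. The stratified rates, not the pooled rate, identify the causal effect.
Adjusting over the population distribution of starting body condition: 0.233·(0.957−0.807) + 0.334·(0.807−0.562) + 0.434·(0.394−0.300) = +0.157.

+0.16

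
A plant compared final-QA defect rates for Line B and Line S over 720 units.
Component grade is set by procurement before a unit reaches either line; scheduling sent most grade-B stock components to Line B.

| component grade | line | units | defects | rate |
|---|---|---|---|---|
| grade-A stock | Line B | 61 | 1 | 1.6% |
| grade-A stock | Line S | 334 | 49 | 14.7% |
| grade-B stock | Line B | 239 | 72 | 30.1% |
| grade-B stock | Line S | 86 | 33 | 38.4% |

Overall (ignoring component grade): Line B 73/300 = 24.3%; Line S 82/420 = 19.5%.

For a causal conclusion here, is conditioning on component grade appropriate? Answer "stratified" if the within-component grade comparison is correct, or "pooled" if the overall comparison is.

stratified

Nothing the line does changes component grade; the imbalance is an allocation artefact. With component grade also predicting the outcome, the pooled figure is confounded, and the within-stratum comparison is the causal one.
Within each level — grade-A stock: 1.6% vs 14.7%; grade-B stock: 30.1% vs 38.4% — Line B is lower every time.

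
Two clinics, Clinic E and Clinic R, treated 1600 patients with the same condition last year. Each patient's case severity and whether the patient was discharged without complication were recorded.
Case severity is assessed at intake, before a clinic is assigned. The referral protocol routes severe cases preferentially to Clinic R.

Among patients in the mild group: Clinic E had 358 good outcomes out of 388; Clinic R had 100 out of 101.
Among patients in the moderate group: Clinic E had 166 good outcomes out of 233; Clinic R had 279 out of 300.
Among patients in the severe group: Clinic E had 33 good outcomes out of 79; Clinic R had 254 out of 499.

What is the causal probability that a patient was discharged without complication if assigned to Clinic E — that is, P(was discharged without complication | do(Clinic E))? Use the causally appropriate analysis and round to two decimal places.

0.67

Since case severity is a pre-existing factor (not a product of the clinic) and it affects the outcome on its own, it is a confounder. The stratified rates, not the pooled rate, identify the causal effect.
Standardising Clinic E to the population case severity mix: 0.306·358/388 + 0.333·166/233 + 0.361·33/79 = 0.670.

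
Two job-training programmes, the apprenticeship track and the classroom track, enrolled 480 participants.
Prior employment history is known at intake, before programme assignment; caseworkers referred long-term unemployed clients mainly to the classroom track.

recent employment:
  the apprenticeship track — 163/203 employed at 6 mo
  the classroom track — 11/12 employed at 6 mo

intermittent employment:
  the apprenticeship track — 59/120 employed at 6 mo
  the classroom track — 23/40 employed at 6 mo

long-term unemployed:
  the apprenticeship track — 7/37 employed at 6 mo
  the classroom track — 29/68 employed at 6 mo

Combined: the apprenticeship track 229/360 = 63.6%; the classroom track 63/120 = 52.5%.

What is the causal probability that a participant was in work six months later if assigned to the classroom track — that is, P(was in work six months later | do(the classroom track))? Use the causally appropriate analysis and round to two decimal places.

The stratified and pooled comparisons disagree (the classroom track wins within each prior employment history; the apprenticeship track wins overall), so the answer turns on the causal role of prior employment history.
Here prior employment history is a common cause — it drives both which programme a case falls under and the outcome. The crude comparison mixes populations; the stratum-specific rates are the causally relevant ones.
Standardising the classroom track to the population prior employment history mix: 0.448·11/12 + 0.333·23/40 + 0.219·29/68 = 0.696.

0.70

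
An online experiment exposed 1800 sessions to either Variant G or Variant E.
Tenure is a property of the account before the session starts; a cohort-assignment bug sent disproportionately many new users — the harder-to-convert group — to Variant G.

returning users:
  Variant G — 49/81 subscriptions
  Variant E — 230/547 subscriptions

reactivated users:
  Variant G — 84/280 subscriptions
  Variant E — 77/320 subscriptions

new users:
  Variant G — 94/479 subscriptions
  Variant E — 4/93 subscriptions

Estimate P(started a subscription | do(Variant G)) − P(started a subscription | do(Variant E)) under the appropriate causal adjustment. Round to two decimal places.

+0.13

User tenure is set before the variant has any effect — it is not caused by the variant — and it independently drives the outcome. That makes it a confounder, so the causal comparison is within user tenure levels.
Adjusting over the population distribution of user tenure: 0.349·(0.605−0.420) + 0.333·(0.300−0.241) + 0.318·(0.196−0.043) = +0.133.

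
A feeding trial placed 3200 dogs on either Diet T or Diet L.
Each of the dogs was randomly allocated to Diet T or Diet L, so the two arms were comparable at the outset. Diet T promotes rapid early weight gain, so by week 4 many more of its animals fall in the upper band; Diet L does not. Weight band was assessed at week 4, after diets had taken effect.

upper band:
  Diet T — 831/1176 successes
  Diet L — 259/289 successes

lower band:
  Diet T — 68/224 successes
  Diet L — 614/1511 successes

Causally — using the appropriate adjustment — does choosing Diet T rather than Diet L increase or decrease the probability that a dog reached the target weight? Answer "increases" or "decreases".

The stratified and pooled comparisons disagree (Diet L wins within each week-4 weight band; Diet T wins overall), so the answer turns on the causal role of week-4 weight band.
Week-4 weight band lies on the pathway diet → week-4 weight band → outcome, so adjusting for it blocks the indirect effect. For the total causal effect of diet, use the unadjusted pooled rates.
Pooled: Diet T 64.2% vs Diet L 48.5%; Diet T is higher overall.

increases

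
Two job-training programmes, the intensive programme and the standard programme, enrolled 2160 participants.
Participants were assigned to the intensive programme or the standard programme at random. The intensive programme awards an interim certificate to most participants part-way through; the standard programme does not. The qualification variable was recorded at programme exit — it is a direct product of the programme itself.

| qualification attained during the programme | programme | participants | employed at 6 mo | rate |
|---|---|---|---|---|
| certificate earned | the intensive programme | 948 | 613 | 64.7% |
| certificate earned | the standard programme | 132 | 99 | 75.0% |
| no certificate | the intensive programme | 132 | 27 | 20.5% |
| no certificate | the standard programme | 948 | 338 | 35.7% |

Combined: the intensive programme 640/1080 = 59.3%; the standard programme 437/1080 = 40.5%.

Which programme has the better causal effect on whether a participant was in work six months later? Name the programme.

the intensive programme

Within every qualification attained during the programme level the standard programme has the higher rate, yet pooled the intensive programme does — Simpson's reversal.
Stratifying would compare programmes among participants the programmes themselves sorted into qualification attained during the programme groups — a form of selection on an intermediate. The unconditioned pooled rates give the total causal effect.
Pooled: the intensive programme 59.3% vs the standard programme 40.5%; the intensive programme is higher overall.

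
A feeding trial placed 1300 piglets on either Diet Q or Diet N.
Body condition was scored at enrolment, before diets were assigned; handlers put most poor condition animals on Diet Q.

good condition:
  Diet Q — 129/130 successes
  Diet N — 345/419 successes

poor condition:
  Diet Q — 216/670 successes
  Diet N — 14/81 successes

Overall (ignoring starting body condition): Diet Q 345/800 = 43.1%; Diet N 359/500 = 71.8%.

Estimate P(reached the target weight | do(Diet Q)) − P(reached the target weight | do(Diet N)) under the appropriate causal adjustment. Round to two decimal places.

Since starting body condition is a pre-existing factor (not a product of the diet) and it affects the outcome on its own, it is a confounder. The stratified rates, not the pooled rate, identify the causal effect.
Adjusting over the population distribution of starting body condition: 0.422·(0.992−0.823) + 0.578·(0.322−0.173) = +0.158.

+0.16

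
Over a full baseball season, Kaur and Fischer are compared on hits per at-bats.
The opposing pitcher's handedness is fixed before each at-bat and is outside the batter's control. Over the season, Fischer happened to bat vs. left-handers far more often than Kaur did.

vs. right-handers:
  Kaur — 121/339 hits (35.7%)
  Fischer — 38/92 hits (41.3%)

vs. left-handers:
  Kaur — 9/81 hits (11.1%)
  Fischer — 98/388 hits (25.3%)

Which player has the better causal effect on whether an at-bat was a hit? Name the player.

Pitcher handedness satisfies the back-door criterion: it is not a descendant of the player, and it blocks the spurious path from player to outcome. Adjusting for it (i.e., using the within-pitcher handedness rates) gives the causal effect.
Within each level — vs. right-handers: 35.7% vs 41.3%; vs. left-handers: 11.1% vs 25.3% — Fischer is higher every time.

Fischer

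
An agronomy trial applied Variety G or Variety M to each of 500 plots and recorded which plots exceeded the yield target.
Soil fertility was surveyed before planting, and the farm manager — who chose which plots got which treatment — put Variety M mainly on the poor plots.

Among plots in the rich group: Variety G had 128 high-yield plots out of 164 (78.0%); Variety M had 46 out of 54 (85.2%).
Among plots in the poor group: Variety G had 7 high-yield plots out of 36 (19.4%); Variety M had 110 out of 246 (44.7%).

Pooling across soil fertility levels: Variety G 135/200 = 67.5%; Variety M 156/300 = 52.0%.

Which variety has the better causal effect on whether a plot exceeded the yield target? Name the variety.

Variety M

The stratified and pooled comparisons disagree (Variety M wins within each soil fertility; Variety G wins overall), so the answer turns on the causal role of soil fertility.
Soil fertility is set before the variety has any effect — it is not caused by the variety — and it independently drives the outcome. That makes it a confounder, so the causal comparison is within soil fertility levels.
Within each level — rich: 78.0% vs 85.2%; poor: 19.4% vs 44.7% — Variety M is higher every time.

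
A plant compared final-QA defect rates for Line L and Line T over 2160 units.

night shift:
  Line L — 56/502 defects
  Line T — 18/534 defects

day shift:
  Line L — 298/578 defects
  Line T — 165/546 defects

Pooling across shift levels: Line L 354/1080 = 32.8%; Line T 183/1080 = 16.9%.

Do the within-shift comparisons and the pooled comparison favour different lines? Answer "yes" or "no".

no

Within each shift level (night shift 11.2% vs 3.4%; day shift 51.6% vs 30.2%), Line T has the lower rate every time. Pooled: 32.8% vs 16.9% — Line T has the lower rate overall. They agree.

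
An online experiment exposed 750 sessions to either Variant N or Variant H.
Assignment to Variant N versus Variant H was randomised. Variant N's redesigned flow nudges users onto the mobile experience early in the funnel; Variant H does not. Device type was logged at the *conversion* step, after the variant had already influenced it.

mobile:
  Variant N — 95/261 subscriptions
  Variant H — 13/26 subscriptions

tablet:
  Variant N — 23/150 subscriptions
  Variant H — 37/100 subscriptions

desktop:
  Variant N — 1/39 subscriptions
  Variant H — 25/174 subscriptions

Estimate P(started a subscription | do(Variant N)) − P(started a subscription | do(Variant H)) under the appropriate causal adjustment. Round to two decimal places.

Device type lies on the pathway variant → device type → outcome, so adjusting for it blocks the indirect effect. For the total causal effect of variant, use the unadjusted pooled rates.
The causal difference is the pooled difference: 0.264 − 0.250 = +0.014.

+0.01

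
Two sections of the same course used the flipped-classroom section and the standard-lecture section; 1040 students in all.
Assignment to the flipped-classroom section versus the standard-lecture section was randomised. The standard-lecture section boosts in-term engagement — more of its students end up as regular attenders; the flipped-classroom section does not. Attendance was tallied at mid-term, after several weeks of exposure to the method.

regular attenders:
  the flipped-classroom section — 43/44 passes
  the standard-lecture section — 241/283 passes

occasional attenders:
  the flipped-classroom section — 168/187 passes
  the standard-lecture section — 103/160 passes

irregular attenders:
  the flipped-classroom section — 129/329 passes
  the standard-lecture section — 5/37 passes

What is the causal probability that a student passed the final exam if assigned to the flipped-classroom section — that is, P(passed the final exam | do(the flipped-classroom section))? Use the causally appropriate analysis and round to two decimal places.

the flipped-classroom section is higher inside every mid-term attendance stratum but the standard-lecture section is higher in aggregate. Whether to stratify depends on how mid-term attendance relates to the teaching method.
The distribution of mid-term attendance is itself part of what the teaching method does — it is an intermediate outcome. Holding it fixed would remove that part of the effect; the total effect is the pooled difference.
So P(outcome | do(the flipped-classroom section)) is just the pooled rate for the flipped-classroom section: 340/560 = 0.607.

0.61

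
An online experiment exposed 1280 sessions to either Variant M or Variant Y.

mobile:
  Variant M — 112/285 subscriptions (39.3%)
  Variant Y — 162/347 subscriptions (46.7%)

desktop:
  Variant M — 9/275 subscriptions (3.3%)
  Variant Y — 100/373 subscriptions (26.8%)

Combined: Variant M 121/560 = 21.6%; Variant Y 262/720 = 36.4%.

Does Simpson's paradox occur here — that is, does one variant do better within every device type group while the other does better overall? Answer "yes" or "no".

Within each device type level (mobile 39.3% vs 46.7%; desktop 3.3% vs 26.8%), Variant Y has the higher rate every time. Pooled: 21.6% vs 36.4% — Variant Y has the higher rate overall. They agree.

no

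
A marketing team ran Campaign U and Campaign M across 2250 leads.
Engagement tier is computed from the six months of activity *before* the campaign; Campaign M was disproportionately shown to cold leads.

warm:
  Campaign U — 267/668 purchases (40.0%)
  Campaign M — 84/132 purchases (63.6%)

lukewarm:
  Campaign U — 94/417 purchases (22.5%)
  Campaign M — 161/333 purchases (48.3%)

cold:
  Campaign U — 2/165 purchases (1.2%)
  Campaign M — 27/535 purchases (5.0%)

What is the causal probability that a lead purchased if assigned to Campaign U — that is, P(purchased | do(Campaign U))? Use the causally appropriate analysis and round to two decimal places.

0.22

Engagement tier satisfies the back-door criterion: it is not a descendant of the campaign, and it blocks the spurious path from campaign to outcome. Adjusting for it (i.e., using the within-engagement tier rates) gives the causal effect.
Standardising Campaign U to the population engagement tier mix: 0.356·267/668 + 0.333·94/417 + 0.311·2/165 = 0.221.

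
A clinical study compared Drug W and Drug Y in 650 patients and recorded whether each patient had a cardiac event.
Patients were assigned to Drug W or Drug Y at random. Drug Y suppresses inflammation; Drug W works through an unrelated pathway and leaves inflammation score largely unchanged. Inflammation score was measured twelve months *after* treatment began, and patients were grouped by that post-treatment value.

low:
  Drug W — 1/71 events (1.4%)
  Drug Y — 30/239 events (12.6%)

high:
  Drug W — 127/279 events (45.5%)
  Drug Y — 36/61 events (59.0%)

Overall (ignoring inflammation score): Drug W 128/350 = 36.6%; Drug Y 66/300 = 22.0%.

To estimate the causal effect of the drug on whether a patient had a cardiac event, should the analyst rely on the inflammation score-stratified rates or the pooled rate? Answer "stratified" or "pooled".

Inflammation score is downstream of the drug. One should not condition on a consequence of treatment, so the overall rates are the right comparison.
Pooled: Drug W 36.6% vs Drug Y 22.0%; Drug Y is lower overall.

pooled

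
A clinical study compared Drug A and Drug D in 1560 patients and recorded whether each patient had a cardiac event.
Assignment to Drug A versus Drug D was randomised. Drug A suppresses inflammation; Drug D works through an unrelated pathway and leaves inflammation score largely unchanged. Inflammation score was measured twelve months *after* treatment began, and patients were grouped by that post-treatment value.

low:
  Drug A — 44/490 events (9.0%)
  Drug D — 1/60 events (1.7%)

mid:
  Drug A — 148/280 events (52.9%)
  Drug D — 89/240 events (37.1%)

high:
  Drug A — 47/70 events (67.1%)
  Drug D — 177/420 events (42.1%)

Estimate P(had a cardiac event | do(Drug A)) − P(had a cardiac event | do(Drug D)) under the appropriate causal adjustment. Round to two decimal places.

The stratified and pooled comparisons disagree (Drug D wins within each inflammation score; Drug A wins overall), so the answer turns on the causal role of inflammation score.
Because the drug influences inflammation score, inflammation score is a post-treatment mediator, not a confounder. Stratifying on it would bias the estimate; the causal effect is the crude pooled difference.
The causal difference is the pooled difference: 0.285 − 0.371 = -0.086.

-0.09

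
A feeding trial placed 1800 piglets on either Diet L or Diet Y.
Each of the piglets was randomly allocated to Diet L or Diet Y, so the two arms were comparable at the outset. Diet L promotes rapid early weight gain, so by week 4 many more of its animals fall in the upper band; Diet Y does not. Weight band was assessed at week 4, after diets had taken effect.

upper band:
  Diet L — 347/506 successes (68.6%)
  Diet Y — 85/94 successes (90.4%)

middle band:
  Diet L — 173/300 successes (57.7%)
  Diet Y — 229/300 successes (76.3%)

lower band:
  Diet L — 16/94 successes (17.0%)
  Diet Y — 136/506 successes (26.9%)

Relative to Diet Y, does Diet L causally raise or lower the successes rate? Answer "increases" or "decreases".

Diet Y is higher inside every week-4 weight band stratum but Diet L is higher in aggregate. Whether to stratify depends on how week-4 weight band relates to the diet.
Week-4 weight band here is a post-treatment variable shaped by the diet; conditioning on it would introduce bias rather than remove it. The overall comparison is the causal one.
Pooled: Diet L 59.6% vs Diet Y 50.0%; Diet L is higher overall.

increases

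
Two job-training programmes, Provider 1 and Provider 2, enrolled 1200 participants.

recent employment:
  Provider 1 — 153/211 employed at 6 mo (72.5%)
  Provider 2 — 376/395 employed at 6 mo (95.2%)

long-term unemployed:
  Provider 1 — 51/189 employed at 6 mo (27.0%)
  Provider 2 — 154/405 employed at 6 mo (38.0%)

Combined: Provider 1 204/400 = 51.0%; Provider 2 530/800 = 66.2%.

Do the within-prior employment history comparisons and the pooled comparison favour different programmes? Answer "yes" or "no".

Within each prior employment history level (recent employment 72.5% vs 95.2%; long-term unemployed 27.0% vs 38.0%), Provider 2 has the higher rate every time. Pooled: 51.0% vs 66.2% — Provider 2 has the higher rate overall. They agree.

no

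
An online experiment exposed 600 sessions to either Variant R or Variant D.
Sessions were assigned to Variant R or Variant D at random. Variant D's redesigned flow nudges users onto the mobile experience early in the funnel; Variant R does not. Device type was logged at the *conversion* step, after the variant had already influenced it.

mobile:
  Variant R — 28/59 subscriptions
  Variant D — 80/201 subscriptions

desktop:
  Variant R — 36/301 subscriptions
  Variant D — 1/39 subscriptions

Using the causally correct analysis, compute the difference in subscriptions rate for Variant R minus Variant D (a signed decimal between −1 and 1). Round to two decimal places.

The stratified and pooled comparisons disagree (Variant R wins within each device type; Variant D wins overall), so the answer turns on the causal role of device type.
Device type lies on the pathway variant → device type → outcome, so adjusting for it blocks the indirect effect. For the total causal effect of variant, use the unadjusted pooled rates.
The causal difference is the pooled difference: 0.178 − 0.338 = -0.160.

-0.16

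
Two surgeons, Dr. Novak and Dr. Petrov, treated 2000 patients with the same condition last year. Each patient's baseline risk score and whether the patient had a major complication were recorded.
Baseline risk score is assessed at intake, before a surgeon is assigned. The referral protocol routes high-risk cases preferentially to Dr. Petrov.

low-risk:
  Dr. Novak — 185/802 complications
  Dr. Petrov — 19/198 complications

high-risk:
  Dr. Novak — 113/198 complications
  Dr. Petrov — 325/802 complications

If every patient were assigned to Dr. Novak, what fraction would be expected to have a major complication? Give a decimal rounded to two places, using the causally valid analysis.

0.40

Dr. Petrov is lower inside every baseline risk score stratum but Dr. Novak is lower in aggregate. Whether to stratify depends on how baseline risk score relates to the surgeon.
Baseline risk score differs across surgeons for reasons unrelated to any effect of the surgeon itself, and it separately predicts the outcome — a classic confounder. We must compare within baseline risk score levels.
Standardising Dr. Novak to the population baseline risk score mix: 0.500·185/802 + 0.500·113/198 = 0.401.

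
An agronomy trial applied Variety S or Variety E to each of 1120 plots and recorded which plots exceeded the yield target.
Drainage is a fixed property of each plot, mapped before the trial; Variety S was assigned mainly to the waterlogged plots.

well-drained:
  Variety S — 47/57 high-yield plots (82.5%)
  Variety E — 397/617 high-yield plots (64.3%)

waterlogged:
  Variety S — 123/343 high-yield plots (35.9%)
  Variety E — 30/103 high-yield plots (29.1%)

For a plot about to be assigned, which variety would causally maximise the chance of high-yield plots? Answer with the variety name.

Variety S

Since field drainage is a pre-existing factor (not a product of the variety) and it affects the outcome on its own, it is a confounder. The stratified rates, not the pooled rate, identify the causal effect.
Within each level — well-drained: 82.5% vs 64.3%; waterlogged: 35.9% vs 29.1% — Variety S is higher every time.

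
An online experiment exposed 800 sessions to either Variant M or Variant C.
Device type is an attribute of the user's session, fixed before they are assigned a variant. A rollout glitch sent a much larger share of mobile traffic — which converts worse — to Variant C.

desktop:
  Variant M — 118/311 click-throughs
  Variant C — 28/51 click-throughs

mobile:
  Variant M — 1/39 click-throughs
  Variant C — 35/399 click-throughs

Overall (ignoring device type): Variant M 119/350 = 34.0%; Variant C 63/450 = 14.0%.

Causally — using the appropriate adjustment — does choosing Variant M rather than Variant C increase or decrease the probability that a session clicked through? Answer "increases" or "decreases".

decreases

The stratified and pooled comparisons disagree (Variant C wins within each device type; Variant M wins overall), so the answer turns on the causal role of device type.
The imbalance in device type arose from how sessions were allocated, not from anything the variant did; and device type independently affects the outcome. The pooled gap is confounded — condition on device type.
Within each level — desktop: 37.9% vs 54.9%; mobile: 2.6% vs 8.8% — Variant C is higher every time.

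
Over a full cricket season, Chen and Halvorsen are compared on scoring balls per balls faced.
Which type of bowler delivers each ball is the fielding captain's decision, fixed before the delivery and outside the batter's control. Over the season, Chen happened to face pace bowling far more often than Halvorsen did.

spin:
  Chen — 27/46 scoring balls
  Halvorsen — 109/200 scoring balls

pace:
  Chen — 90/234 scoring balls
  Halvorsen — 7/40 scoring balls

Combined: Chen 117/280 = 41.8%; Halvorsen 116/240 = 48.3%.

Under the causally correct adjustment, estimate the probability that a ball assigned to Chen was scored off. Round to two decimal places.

Bowling type differs across players for reasons unrelated to any effect of the player itself, and it separately predicts the outcome — a classic confounder. We must compare within bowling type levels.
Standardising Chen to the population bowling type mix: 0.473·27/46 + 0.527·90/234 = 0.480.

0.48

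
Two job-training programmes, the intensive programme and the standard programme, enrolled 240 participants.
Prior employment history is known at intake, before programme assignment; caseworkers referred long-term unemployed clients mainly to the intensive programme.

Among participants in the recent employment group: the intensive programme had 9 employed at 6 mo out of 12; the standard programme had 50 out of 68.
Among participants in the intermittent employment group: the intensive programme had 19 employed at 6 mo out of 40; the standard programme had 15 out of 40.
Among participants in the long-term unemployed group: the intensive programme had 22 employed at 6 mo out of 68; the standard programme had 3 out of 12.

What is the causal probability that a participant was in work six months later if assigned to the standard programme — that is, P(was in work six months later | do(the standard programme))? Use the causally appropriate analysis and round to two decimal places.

0.45

The stratified and pooled comparisons disagree (the intensive programme wins within each prior employment history; the standard programme wins overall), so the answer turns on the causal role of prior employment history.
Prior employment history is set before the programme has any effect — it is not caused by the programme — and it independently drives the outcome. That makes it a confounder, so the causal comparison is within prior employment history levels.
Standardising the standard programme to the population prior employment history mix: 0.333·50/68 + 0.333·15/40 + 0.333·3/12 = 0.453.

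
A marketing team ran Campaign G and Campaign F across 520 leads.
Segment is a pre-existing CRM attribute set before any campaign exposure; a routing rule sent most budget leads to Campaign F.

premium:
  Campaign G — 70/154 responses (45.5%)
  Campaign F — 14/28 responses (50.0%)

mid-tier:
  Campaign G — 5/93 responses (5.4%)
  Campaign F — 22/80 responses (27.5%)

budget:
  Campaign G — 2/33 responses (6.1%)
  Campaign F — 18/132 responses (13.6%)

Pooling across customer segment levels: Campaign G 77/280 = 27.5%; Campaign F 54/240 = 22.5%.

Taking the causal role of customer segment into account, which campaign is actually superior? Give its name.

Campaign F

The imbalance in customer segment arose from how leads were allocated, not from anything the campaign did; and customer segment independently affects the outcome. The pooled gap is confounded — condition on customer segment.
Within each level — premium: 45.5% vs 50.0%; mid-tier: 5.4% vs 27.5%; budget: 6.1% vs 13.6% — Campaign F is higher every time.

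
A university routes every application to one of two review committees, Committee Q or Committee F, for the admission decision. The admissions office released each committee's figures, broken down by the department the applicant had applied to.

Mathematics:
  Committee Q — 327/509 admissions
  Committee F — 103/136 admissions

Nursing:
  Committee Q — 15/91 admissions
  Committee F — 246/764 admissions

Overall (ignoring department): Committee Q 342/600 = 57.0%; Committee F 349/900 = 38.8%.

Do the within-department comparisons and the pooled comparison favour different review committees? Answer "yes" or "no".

Within each department level (Mathematics 64.2% vs 75.7%; Nursing 16.5% vs 32.2%), Committee F has the higher rate every time. Pooled: 57.0% vs 38.8% — Committee Q has the higher rate overall. The two comparisons disagree.

yes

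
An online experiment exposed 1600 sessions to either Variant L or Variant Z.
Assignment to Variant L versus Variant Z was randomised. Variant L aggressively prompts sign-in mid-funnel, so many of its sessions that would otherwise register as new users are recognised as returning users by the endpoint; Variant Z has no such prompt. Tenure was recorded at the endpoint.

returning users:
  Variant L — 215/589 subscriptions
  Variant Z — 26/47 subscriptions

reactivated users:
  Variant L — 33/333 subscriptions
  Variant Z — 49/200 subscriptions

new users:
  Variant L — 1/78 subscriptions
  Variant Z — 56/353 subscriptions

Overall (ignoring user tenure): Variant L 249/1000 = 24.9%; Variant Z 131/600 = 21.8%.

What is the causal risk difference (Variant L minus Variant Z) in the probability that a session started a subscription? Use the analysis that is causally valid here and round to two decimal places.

+0.03

User tenure is downstream of the variant. One should not condition on a consequence of treatment, so the overall rates are the right comparison.
The causal difference is the pooled difference: 0.249 − 0.218 = +0.031.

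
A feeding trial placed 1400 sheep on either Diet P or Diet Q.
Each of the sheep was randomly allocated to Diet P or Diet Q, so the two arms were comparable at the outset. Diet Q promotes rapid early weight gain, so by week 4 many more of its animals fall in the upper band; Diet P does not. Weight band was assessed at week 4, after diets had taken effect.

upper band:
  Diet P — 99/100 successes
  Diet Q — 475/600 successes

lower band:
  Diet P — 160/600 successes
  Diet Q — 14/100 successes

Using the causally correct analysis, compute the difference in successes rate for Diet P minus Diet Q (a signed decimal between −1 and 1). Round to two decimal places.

-0.33

The distribution of week-4 weight band is itself part of what the diet does — it is an intermediate outcome. Holding it fixed would remove that part of the effect; the total effect is the pooled difference.
The causal difference is the pooled difference: 0.370 − 0.699 = -0.329.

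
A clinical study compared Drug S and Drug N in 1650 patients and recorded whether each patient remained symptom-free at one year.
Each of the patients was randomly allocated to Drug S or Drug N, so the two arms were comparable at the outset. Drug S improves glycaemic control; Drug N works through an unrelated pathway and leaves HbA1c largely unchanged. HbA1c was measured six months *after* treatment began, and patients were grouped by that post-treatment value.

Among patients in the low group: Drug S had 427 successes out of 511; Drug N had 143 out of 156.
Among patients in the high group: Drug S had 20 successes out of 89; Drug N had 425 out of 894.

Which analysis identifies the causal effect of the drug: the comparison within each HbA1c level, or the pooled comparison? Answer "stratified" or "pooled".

pooled

The stratified and pooled comparisons disagree (Drug N wins within each HbA1c; Drug S wins overall), so the answer turns on the causal role of HbA1c.
HbA1c here is a post-treatment variable shaped by the drug; conditioning on it would introduce bias rather than remove it. The overall comparison is the causal one.
Pooled: Drug S 74.5% vs Drug N 54.1%; Drug S is higher overall.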